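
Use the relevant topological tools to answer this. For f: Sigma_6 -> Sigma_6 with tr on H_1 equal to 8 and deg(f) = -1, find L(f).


L(f) = tr(f_0*) - tr(f_1*) + tr(f_2*).
= 1 - (8) + (-1)
= -8

-8


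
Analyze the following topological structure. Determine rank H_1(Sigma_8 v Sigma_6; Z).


For a wedge: H_1(A v B) = H_1(A) + H_1(B).
b_1(Sigma_8) = 16, b_1(Sigma_6) = 12.
b_1 = 16 + 12 = 28

28


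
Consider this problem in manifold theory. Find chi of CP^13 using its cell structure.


CP^13 has one cell in each even dimension 0, 2, ..., 2*13 (13+1 cells total).
All cells are even-dimensional, so chi = number of cells.
chi = 13 + 1 = 14

14


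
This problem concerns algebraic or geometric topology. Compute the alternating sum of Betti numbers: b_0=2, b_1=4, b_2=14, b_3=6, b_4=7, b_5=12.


chi = sum_k (-1)^k b_k.
= (2) + (-4) + (14) + (-6) + (7) + (-12)
= 1

1


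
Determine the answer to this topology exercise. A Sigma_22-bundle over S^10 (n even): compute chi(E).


chi(S^10) = 2 (n even), chi(Sigma_22) = 2 - 2*22 = -42.
chi(E) = 2 * (-42) = -84

-84


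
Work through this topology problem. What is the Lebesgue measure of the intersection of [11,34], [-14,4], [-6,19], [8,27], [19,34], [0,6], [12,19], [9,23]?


Intersection = [max(a_i), min(b_i)] = [19, 4].
Since 19 > 4, the intersection is empty.
Length = 0

0


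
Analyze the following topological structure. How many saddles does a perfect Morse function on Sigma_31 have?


A perfect Morse function has m_k = b_k.
For Sigma_31: b_0=1, b_1=2g=62, b_2=1.
Saddles m_1 = 2g = 62

62


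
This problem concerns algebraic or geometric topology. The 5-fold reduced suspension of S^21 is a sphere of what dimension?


Each suspension raises dimension by 1: Sigma S^n = S^{n+1}.
Sigma^5 S^21 = S^{21+5} = S^26

26


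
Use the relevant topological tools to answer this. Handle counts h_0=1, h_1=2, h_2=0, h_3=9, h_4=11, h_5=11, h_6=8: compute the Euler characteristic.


Handles of index k contribute (-1)^k to chi (same as CW cells).
chi = (1) + (-2) + (0) + (-9) + (11) + (-11) + (8) = -2

-2


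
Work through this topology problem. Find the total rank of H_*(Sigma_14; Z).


For Sigma_14: b_0 = 1, b_1 = 2g = 28, b_2 = 1.
Total = 1 + 28 + 1 = 30

30


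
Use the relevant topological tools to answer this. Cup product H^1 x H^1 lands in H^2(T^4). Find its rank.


Cup product: H^p x H^q -> H^{p+q}; here p+q = 1+1 = 2.
rank H^k(T^n) = C(n,k).
C(4,2) = 6

6


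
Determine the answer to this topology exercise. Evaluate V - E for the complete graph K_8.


K_8: V = 8, E = C(8,2) = 28.
chi = V - E = 8 - 28 = -20

-20


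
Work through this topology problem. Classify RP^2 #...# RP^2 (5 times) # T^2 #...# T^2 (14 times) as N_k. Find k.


Since a >= 1, the sum is non-orientable; each T^2 can be replaced by RP^2 # RP^2 (since T^2#RP^2 = 3RP^2).
Total crosscaps k = 5 + 2*14 = 33.
Check via chi: chi = 5*1 + 14*0 - (5+14-1)*2 = -31 = 2 - k = -31. Consistent.

33


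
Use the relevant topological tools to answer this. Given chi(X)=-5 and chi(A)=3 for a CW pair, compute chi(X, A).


Relative Euler characteristic: chi(X, A) = chi(X) - chi(A).
= -5 - (3) = -8

-8


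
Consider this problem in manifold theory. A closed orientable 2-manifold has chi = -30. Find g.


chi = 2 - 2g for closed orientable surfaces.
-30 = 2 - 2g
2g = 2 - (-30) = 32
g = 16

16


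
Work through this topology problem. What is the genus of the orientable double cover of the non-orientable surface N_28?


chi(N_28) = 2 - 28 = -26.
Double cover: chi(Sigma_g) = 2 * chi(N_28) = 2*(-26) = -52.
2 - 2g = -52, so g = (2 - (-52))/2 = 54/2 = 27

27


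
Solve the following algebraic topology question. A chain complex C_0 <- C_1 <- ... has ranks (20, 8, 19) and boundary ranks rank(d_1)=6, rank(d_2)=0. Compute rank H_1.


rank H_k = rank(ker d_k) - rank(im d_{k+1}).
rank(ker d_1) = rank(C_1) - rank(d_1) = 8 - 6 = 2.
rank(im d_{1+1}) = 0.
rank H_1 = 2 - 0 = 2

2


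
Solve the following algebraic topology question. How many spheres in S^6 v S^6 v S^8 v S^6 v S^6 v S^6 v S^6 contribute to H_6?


For a wedge of spheres, H_k (k>0) is free on one generator per sphere of dimension k.
Spheres of dimension 6: count = 6.
b_6 = 6

6


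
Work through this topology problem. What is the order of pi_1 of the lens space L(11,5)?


pi_1(L(p,q)) = Z/pZ for any q coprime to p.
|pi_1(L(11,5))| = 11

11


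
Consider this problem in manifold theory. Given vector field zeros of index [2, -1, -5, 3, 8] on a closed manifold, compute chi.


Poincare-Hopf: chi(M) = sum of indices of zeros.
chi = (2) + (-1) + (-5) + (3) + (8) = 7

7


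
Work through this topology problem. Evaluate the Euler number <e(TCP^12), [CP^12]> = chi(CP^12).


For any closed oriented manifold, <e(TM),[M]> = chi(M).
chi(CP^12) = 12+1 = 13

13


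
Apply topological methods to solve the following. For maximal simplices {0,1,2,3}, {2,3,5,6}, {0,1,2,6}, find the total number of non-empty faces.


Each maximal simplex on m vertices has 2^m - 1 nonempty faces.
Take the union (dedupe shared faces).
Total distinct faces = 33

33


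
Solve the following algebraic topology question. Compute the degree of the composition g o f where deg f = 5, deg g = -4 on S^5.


Degree is multiplicative under composition: deg(g o f) = deg(g) * deg(f).
= -4 * 5 = -20

-20


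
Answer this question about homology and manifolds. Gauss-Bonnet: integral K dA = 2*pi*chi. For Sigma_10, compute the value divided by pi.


Gauss-Bonnet: integral K dA = 2*pi*chi(M).
chi(Sigma_10) = 2 - 2*10 = -18.
(integral K dA)/pi = 2*chi = 2*(-18) = -36

-36


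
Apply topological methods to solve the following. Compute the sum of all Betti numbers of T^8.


b_k(T^8) = C(8,k), so the sum over k is sum_k C(8,k) = 2^8.
Total = 2^8 = 256

256


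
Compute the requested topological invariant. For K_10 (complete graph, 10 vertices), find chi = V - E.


K_10: V = 10, E = C(10,2) = 45.
chi = V - E = 10 - 45 = -35

-35


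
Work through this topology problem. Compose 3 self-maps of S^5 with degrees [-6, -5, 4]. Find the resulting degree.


Degree is multiplicative: deg(composition) = product of degrees.
= (-6) * (-5) * (4) = 120

120


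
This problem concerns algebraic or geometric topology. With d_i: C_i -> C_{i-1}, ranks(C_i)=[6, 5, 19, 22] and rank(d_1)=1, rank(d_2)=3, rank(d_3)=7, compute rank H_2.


rank H_k = rank(ker d_k) - rank(im d_{k+1}).
rank(ker d_2) = rank(C_2) - rank(d_2) = 19 - 3 = 16.
rank(im d_{2+1}) = 7.
rank H_2 = 16 - 7 = 9

9


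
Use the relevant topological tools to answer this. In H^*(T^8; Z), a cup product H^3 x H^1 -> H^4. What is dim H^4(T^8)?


Cup product: H^p x H^q -> H^{p+q}; here p+q = 3+1 = 4.
rank H^k(T^n) = C(n,k).
C(8,4) = 70

70


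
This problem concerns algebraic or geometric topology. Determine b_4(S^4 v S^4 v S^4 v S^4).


For a wedge of spheres, H_k (k>0) is free on one generator per sphere of dimension k.
Spheres of dimension 4: count = 4.
b_4 = 4

4


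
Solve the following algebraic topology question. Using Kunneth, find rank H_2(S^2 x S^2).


Each S^d has Poincare polynomial 1 + t^d.
The product S^2 x S^2 has Poincare polynomial prod(1+t^d_i).
Expanding: b_0=1, b_2=2, b_4=1.
b_2 = 2

2


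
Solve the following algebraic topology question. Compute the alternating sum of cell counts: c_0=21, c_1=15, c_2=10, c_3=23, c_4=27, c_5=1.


chi = sum_k (-1)^k c_k.
= (-1)^0*21 + (-1)^1*15 + (-1)^2*10 + (-1)^3*23 + (-1)^4*27 + (-1)^5*1
= (21) + (-15) + (10) + (-23) + (27) + (-1)
= 19

19


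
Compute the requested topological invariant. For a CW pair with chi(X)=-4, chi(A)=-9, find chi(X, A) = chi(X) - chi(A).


Relative Euler characteristic: chi(X, A) = chi(X) - chi(A).
= -4 - (-9) = 5

5


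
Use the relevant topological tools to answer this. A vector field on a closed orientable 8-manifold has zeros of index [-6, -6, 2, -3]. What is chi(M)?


Poincare-Hopf: chi(M) = sum of indices of zeros.
chi = (-6) + (-6) + (2) + (-3) = -13

-13


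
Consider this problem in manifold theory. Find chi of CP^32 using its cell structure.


CP^32 has one cell in each even dimension 0, 2, ..., 2*32 (32+1 cells total).
All cells are even-dimensional, so chi = number of cells.
chi = 32 + 1 = 33

33


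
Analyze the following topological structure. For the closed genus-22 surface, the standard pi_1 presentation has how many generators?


Standard presentation: pi_1(Sigma_g) = <a_1,b_1,...,a_g,b_g | [a_1,b_1]...[a_g,b_g] = 1>.
Number of generators = 2g = 2*22 = 44

44


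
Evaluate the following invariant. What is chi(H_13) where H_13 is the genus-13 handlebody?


A genus-g handlebody deformation retracts to a wedge of g circles.
chi(vee_g S^1) = 1 - g.
chi(H_13) = 1 - 13 = -12

-12


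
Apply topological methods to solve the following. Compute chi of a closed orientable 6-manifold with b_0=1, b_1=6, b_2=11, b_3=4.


By Poincare duality b_k = b_{6-k}, so full Betti numbers: b_0=1, b_1=6, b_2=11, b_3=4, b_4=11, b_5=6, b_6=1.
chi = sum (-1)^k b_k = 8

8


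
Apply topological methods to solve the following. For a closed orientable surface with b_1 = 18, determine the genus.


For a closed orientable surface: b_1 = 2g.
18 = 2g
g = 18 / 2 = 9

9


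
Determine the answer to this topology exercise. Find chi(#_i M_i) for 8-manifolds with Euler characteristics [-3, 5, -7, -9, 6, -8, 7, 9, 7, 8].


For n-manifolds: chi(A#B) = chi(A) + chi(B) - chi(S^8).
chi(S^8) = 1 + (-1)^8 = 2.
chi(#) = (sum chi_i) - (10-1)*chi(S^8) = 15 - 9*2 = -3

-3


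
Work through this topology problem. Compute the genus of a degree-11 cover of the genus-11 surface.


For an n-sheeted cover: chi(E) = n * chi(B).
chi(Sigma_11) = 2 - 2*11 = -20.
chi(E) = 11 * (-20) = -220.
genus(E) = (2 - chi(E))/2 = (2 - (-220))/2 = 222/2 = 111

111


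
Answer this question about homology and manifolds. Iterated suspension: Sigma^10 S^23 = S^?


Each suspension raises dimension by 1: Sigma S^n = S^{n+1}.
Sigma^10 S^23 = S^{23+10} = S^33

33


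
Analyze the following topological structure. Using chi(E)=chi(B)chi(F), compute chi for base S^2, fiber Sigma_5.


chi(S^2) = 2 (n even), chi(Sigma_5) = 2 - 2*5 = -8.
chi(E) = 2 * (-8) = -16

-16


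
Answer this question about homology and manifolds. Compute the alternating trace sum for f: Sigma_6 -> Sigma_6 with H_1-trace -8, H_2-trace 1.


L(f) = tr(f_0*) - tr(f_1*) + tr(f_2*).
= 1 - (-8) + (1)
= 10

10


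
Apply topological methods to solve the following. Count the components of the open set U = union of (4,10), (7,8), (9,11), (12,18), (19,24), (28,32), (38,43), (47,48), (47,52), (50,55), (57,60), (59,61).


Sort and merge overlapping open intervals.
Merged: (4,11), (12,18), (19,24), (28,32), (38,43), (47,55), (57,61).
Number of components = 7

7


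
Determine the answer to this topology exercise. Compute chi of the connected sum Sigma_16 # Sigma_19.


chi(Sigma_16) = 2 - 2*16 = -30
chi(Sigma_19) = 2 - 2*19 = -36
For surfaces: chi(A#B) = chi(A) + chi(B) - 2.
chi = -30 + -36 - 2 = -68

-68


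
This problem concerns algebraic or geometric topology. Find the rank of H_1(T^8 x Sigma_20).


pi_1(A x B) = pi_1(A) x pi_1(B); rank of abelianization = b_1.
b_1(T^8) = 8, b_1(Sigma_20) = 2*20 = 40.
b_1(product) = 8 + 40 = 48

48


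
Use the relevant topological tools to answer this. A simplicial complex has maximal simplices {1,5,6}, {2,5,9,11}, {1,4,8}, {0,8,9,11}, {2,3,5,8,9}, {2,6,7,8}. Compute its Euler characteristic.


Enumerate all faces; f-vector: f_0=11, f_1=28, f_2=23, f_3=8, f_4=1.
chi = sum (-1)^k f_k = -1

-1


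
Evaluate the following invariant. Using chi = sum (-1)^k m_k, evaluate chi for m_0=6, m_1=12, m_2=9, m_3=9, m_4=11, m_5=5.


Morse theory: chi(M) = sum_k (-1)^k m_k where m_k = #(index-k critical points).
= (6) + (-12) + (9) + (-9) + (11) + (-5) = 0

0


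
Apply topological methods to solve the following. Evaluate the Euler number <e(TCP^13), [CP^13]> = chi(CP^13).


For any closed oriented manifold, <e(TM),[M]> = chi(M).
chi(CP^13) = 13+1 = 14

14


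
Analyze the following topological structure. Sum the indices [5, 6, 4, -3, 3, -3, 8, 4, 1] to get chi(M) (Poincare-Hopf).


Poincare-Hopf: chi(M) = sum of indices of zeros.
chi = (5) + (6) + (4) + (-3) + (3) + (-3) + (8) + (4) + (1) = 25

25


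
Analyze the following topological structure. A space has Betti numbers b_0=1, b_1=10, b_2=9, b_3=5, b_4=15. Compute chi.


chi = sum_k (-1)^k b_k.
= (1) + (-10) + (9) + (-5) + (15)
= 10

10


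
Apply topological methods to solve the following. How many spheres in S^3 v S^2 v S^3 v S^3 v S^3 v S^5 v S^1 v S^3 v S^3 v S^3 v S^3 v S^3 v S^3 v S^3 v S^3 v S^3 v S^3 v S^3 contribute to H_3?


For a wedge of spheres, H_k (k>0) is free on one generator per sphere of dimension k.
Spheres of dimension 3: count = 15.
b_3 = 15

15


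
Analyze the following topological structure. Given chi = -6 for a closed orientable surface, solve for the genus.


chi = 2 - 2g for closed orientable surfaces.
-6 = 2 - 2g
2g = 2 - (-6) = 8
g = 4

4


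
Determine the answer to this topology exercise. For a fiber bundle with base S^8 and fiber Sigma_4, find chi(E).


chi(S^8) = 2 (n even), chi(Sigma_4) = 2 - 2*4 = -6.
chi(E) = 2 * (-6) = -12

-12


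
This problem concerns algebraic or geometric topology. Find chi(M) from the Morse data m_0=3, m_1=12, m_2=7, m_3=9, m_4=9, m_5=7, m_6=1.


Morse theory: chi(M) = sum_k (-1)^k m_k where m_k = #(index-k critical points).
= (3) + (-12) + (7) + (-9) + (9) + (-7) + (1) = -8

-8


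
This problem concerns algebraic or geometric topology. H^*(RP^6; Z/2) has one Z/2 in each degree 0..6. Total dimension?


H^k(RP^6; Z/2) = Z/2 for each 0 <= k <= 6.
Total dimension = 6 + 1 = 7

7


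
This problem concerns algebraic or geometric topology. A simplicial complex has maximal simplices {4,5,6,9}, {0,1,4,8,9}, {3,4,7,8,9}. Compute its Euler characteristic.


Enumerate all faces; f-vector: f_0=9, f_1=22, f_2=23, f_3=11, f_4=2.
chi = sum (-1)^k f_k = 1

1


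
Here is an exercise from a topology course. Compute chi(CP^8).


CP^8 has one cell in each even dimension 0, 2, ..., 2*8 (8+1 cells total).
All cells are even-dimensional, so chi = number of cells.
chi = 8 + 1 = 9

9


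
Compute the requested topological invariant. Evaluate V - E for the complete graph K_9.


K_9: V = 9, E = C(9,2) = 36.
chi = V - E = 9 - 36 = -27

-27


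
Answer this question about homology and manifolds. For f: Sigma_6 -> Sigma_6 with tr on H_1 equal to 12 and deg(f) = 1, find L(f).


L(f) = tr(f_0*) - tr(f_1*) + tr(f_2*).
= 1 - (12) + (1)
= -10

-10


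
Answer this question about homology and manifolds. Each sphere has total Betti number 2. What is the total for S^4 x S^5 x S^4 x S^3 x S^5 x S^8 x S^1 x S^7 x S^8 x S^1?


Total Betti number is multiplicative under products.
Each S^d (d>=1) has total Betti number 2.
There are 10 sphere factors.
Total = 2^10 = 1024

1024


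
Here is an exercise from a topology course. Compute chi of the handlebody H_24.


A genus-g handlebody deformation retracts to a wedge of g circles.
chi(vee_g S^1) = 1 - g.
chi(H_24) = 1 - 24 = -23

-23


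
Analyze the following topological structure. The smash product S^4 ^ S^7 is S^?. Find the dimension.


S^m ^ S^n = S^{m+n}.
k = 4 + 7 = 11

11


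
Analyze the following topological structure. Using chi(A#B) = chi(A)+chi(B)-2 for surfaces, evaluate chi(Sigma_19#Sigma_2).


chi(Sigma_19) = 2 - 2*19 = -36
chi(Sigma_2) = 2 - 2*2 = -2
For surfaces: chi(A#B) = chi(A) + chi(B) - 2.
chi = -36 + -2 - 2 = -40

-40


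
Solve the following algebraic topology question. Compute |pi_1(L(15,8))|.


pi_1(L(p,q)) = Z/pZ for any q coprime to p.
|pi_1(L(15,8))| = 15

15


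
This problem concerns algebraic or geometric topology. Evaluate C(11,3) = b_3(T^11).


By the Kunneth formula, b_k(T^n) = C(n,k).
b_3(T^11) = C(11,3).
C(11,3) = 11!/(3!*8!) = 165

165


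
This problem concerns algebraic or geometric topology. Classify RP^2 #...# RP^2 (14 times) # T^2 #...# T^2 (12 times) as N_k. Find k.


Since a >= 1, the sum is non-orientable; each T^2 can be replaced by RP^2 # RP^2 (since T^2#RP^2 = 3RP^2).
Total crosscaps k = 14 + 2*12 = 38.
Check via chi: chi = 14*1 + 12*0 - (14+12-1)*2 = -36 = 2 - k = -36. Consistent.

38


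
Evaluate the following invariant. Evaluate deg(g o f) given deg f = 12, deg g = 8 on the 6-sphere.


Degree is multiplicative under composition: deg(g o f) = deg(g) * deg(f).
= 8 * 12 = 96

96


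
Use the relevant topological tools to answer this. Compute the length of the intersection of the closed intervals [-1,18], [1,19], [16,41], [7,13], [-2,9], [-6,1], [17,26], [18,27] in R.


Intersection = [max(a_i), min(b_i)] = [18, 1].
Since 18 > 1, the intersection is empty.
Length = 0

0


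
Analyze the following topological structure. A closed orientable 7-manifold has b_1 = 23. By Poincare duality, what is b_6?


Poincare duality for closed orientable n-manifolds: b_k = b_{n-k}.
Here n = 7, so b_6 = b_1 = 23

23


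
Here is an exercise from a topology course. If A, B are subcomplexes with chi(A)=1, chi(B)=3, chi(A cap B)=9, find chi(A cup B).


chi(A cup B) = chi(A) + chi(B) - chi(A cap B)
= 1 + (3) - (9)
= -5

-5


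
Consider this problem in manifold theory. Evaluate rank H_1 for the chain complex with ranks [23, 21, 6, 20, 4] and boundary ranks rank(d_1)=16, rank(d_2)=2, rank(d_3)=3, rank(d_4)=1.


rank H_k = rank(ker d_k) - rank(im d_{k+1}).
rank(ker d_1) = rank(C_1) - rank(d_1) = 21 - 16 = 5.
rank(im d_{1+1}) = 2.
rank H_1 = 5 - 2 = 3

3


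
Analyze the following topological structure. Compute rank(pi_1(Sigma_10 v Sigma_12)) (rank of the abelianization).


For a wedge: H_1(A v B) = H_1(A) + H_1(B).
b_1(Sigma_10) = 20, b_1(Sigma_12) = 24.
b_1 = 20 + 24 = 44

44


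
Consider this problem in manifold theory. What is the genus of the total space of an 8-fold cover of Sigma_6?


For an n-sheeted cover: chi(E) = n * chi(B).
chi(Sigma_6) = 2 - 2*6 = -10.
chi(E) = 8 * (-10) = -80.
genus(E) = (2 - chi(E))/2 = (2 - (-80))/2 = 82/2 = 41

41


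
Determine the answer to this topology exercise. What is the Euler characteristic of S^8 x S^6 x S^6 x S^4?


chi is multiplicative: chi(X x Y) = chi(X) chi(Y).
Each even-dim sphere has chi = 2. There are 4 factors.
chi = 2^4 = 16

16


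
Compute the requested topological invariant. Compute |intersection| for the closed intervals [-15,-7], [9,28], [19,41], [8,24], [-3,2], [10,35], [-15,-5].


Intersection = [max(a_i), min(b_i)] = [19, -7].
Since 19 > -7, the intersection is empty.
Length = 0

0


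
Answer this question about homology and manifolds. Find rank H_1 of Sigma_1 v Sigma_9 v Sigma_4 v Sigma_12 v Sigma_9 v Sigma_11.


For a wedge X v Y: reduced H_k(X v Y) = H_k(X) + H_k(Y).
Each Sigma_g contributes b_1 = 2g.
b_1 = 2 + 18 + 8 + 24 + 18 + 22 = 92

92


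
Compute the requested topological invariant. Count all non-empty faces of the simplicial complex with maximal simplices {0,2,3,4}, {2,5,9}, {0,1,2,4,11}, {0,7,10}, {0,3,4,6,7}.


Each maximal simplex on m vertices has 2^m - 1 nonempty faces.
Take the union (dedupe shared faces).
Total distinct faces = 73

73


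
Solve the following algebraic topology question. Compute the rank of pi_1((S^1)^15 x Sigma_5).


pi_1(A x B) = pi_1(A) x pi_1(B); rank of abelianization = b_1.
b_1(T^15) = 15, b_1(Sigma_5) = 2*5 = 10.
b_1(product) = 15 + 10 = 25

25


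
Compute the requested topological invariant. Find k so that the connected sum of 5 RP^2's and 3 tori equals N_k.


Since a >= 1, the sum is non-orientable; each T^2 can be replaced by RP^2 # RP^2 (since T^2#RP^2 = 3RP^2).
Total crosscaps k = 5 + 2*3 = 11.
Check via chi: chi = 5*1 + 3*0 - (5+3-1)*2 = -9 = 2 - k = -9. Consistent.

11


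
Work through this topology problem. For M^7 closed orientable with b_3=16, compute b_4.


Poincare duality for closed orientable n-manifolds: b_k = b_{n-k}.
Here n = 7, so b_4 = b_3 = 16

16


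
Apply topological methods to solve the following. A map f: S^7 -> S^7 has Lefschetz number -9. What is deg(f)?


L(f) = 1 + (-1)^7 deg(f) on S^7.
-9 = 1 + (-1)^7 * deg(f)
(-1)^7 * deg(f) = -10
deg(f) = 10

10


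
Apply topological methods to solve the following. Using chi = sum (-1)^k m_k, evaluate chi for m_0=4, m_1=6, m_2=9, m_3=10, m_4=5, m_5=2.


Morse theory: chi(M) = sum_k (-1)^k m_k where m_k = #(index-k critical points).
= (4) + (-6) + (9) + (-10) + (5) + (-2) = 0

0


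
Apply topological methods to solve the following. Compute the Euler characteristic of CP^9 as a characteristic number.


For any closed oriented manifold, <e(TM),[M]> = chi(M).
chi(CP^9) = 9+1 = 10

10


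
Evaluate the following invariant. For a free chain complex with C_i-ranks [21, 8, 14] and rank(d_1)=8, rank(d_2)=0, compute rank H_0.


rank H_k = rank(ker d_k) - rank(im d_{k+1}).
rank(ker d_0) = rank(C_0) - rank(d_0) = 21 - 0 = 21.
rank(im d_{0+1}) = 8.
rank H_0 = 21 - 8 = 13

13


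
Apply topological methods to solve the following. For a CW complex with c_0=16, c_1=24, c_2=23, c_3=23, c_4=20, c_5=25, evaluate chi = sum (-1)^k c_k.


chi = sum_k (-1)^k c_k.
= (-1)^0*16 + (-1)^1*24 + (-1)^2*23 + (-1)^3*23 + (-1)^4*20 + (-1)^5*25
= (16) + (-24) + (23) + (-23) + (20) + (-25)
= -13

-13


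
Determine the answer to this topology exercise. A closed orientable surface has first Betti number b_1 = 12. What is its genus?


For a closed orientable surface: b_1 = 2g.
12 = 2g
g = 12 / 2 = 6

6


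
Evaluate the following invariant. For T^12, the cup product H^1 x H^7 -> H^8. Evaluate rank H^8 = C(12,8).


Cup product: H^p x H^q -> H^{p+q}; here p+q = 1+7 = 8.
rank H^k(T^n) = C(n,k).
C(12,8) = 495

495


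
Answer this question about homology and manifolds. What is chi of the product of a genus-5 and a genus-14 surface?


chi(Sigma_5) = 2 - 2*5 = -8
chi(Sigma_14) = 2 - 2*14 = -26
chi(product) = (-8) * (-26) = 208

208


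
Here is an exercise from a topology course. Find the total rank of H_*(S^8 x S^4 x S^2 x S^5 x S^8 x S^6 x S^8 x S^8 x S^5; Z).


Total Betti number is multiplicative under products.
Each S^d (d>=1) has total Betti number 2.
There are 9 sphere factors.
Total = 2^9 = 512

512


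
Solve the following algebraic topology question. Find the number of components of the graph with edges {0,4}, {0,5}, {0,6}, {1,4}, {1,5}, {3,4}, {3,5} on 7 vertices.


Run DFS/union-find over 7 vertices.
V = 7, E = 7.
Number of components = 2

2


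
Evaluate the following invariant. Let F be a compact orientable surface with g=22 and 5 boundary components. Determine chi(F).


For a compact orientable surface with genus g and b boundary components: chi = 2 - 2g - b.
chi = 2 - 2*22 - 5 = 2 - 44 - 5 = -47

-47


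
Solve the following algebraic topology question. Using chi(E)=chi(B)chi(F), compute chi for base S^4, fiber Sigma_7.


chi(S^4) = 2 (n even), chi(Sigma_7) = 2 - 2*7 = -12.
chi(E) = 2 * (-12) = -24

-24


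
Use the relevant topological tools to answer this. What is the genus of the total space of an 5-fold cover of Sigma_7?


For an n-sheeted cover: chi(E) = n * chi(B).
chi(Sigma_7) = 2 - 2*7 = -12.
chi(E) = 5 * (-12) = -60.
genus(E) = (2 - chi(E))/2 = (2 - (-60))/2 = 62/2 = 31

31


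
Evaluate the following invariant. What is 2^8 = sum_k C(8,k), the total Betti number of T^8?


b_k(T^8) = C(8,k), so the sum over k is sum_k C(8,k) = 2^8.
Total = 2^8 = 256

256


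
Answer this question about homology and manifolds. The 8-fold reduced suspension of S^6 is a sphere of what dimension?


Each suspension raises dimension by 1: Sigma S^n = S^{n+1}.
Sigma^8 S^6 = S^{6+8} = S^14

14


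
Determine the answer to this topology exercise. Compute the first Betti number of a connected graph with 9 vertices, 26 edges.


For a connected graph: rank(pi_1) = b_1 = E - V + 1 = 1 - chi.
chi = V - E = 9 - 26 = -17.
rank = 1 - (-17) = 26 - 9 + 1 = 18

18


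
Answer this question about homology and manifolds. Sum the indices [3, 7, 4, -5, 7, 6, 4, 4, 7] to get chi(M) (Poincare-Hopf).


Poincare-Hopf: chi(M) = sum of indices of zeros.
chi = (3) + (7) + (4) + (-5) + (7) + (6) + (4) + (4) + (7) = 37

37


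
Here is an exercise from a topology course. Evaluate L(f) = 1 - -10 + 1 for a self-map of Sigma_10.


L(f) = tr(f_0*) - tr(f_1*) + tr(f_2*).
= 1 - (-10) + (1)
= 12

12


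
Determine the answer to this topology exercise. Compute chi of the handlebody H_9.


A genus-g handlebody deformation retracts to a wedge of g circles.
chi(vee_g S^1) = 1 - g.
chi(H_9) = 1 - 9 = -8

-8


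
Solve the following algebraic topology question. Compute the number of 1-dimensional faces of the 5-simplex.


Delta^5 has 5+1 vertices. A 1-face is a choice of 1+1 vertices.
f_1 = C(5+1, 1+1) = C(6,2) = 15

15


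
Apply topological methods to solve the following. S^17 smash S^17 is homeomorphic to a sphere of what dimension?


S^m ^ S^n = S^{m+n}.
k = 17 + 17 = 34

34


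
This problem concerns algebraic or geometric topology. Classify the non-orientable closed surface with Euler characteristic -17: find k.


chi = 2 - k for closed non-orientable surfaces with k crosscaps.
-17 = 2 - k
k = 2 - (-17) = 19

19


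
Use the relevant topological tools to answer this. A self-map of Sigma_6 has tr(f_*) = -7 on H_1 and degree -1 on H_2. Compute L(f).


L(f) = tr(f_0*) - tr(f_1*) + tr(f_2*).
= 1 - (-7) + (-1)
= 7

7


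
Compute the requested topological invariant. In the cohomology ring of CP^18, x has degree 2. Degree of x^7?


|x| = 2 in H^*(CP^n).
|x^7| = 7 * |x| = 7 * 2 = 14

14


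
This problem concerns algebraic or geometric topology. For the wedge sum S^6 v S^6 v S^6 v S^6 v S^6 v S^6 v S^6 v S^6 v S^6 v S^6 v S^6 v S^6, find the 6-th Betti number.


For a wedge of spheres, H_k (k>0) is free on one generator per sphere of dimension k.
Spheres of dimension 6: count = 12.
b_6 = 12

12


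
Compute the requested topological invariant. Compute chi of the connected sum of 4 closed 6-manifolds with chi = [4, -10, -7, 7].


For n-manifolds: chi(A#B) = chi(A) + chi(B) - chi(S^6).
chi(S^6) = 1 + (-1)^6 = 2.
chi(#) = (sum chi_i) - (4-1)*chi(S^6) = -6 - 3*2 = -12

-12


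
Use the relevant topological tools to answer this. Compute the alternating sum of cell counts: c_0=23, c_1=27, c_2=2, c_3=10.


chi = sum_k (-1)^k c_k.
= (-1)^0*23 + (-1)^1*27 + (-1)^2*2 + (-1)^3*10
= (23) + (-27) + (2) + (-10)
= -12

-12


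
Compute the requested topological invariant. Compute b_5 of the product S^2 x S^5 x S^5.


Each S^d has Poincare polynomial 1 + t^d.
The product S^2 x S^5 x S^5 has Poincare polynomial prod(1+t^d_i).
Expanding: b_0=1, b_2=1, b_5=2, b_7=2, b_10=1, b_12=1.
b_5 = 2

2


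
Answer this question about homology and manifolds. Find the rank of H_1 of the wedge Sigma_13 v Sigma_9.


For a wedge: H_1(A v B) = H_1(A) + H_1(B).
b_1(Sigma_13) = 26, b_1(Sigma_9) = 18.
b_1 = 26 + 18 = 44

44


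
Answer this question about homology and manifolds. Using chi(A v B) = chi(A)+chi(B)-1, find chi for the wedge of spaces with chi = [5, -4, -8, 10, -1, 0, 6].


chi(A v B) = chi(A) + chi(B) - 1 (one point identified).
For 7 spaces: chi = (sum chi_i) - (7 - 1).
sum = 8; chi = 8 - 6 = 2

2


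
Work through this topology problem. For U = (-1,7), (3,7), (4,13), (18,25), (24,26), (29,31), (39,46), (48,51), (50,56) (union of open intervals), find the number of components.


Sort and merge overlapping open intervals.
Merged: (-1,13), (18,26), (29,31), (39,46), (48,56).
Number of components = 5

5


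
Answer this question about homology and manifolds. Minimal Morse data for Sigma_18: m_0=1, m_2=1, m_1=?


A perfect Morse function has m_k = b_k.
For Sigma_18: b_0=1, b_1=2g=36, b_2=1.
Saddles m_1 = 2g = 36

36


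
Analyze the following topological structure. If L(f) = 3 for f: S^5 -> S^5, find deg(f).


L(f) = 1 + (-1)^5 deg(f) on S^5.
3 = 1 + (-1)^5 * deg(f)
(-1)^5 * deg(f) = 2
deg(f) = -2

-2


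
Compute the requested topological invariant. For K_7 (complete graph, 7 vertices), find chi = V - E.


K_7: V = 7, E = C(7,2) = 21.
chi = V - E = 7 - 21 = -14

-14


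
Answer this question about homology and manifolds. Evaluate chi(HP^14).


HP^14 has one cell in each dimension 0, 4, ..., 4*14 (14+1 cells, all even-dim).
chi = 14 + 1 = 15

15


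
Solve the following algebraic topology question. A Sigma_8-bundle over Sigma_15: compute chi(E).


For a fiber bundle F -> E -> B (with CW structure): chi(E) = chi(B) * chi(F).
chi(Sigma_15) = -28, chi(Sigma_8) = -14.
chi(E) = (-28) * (-14) = 392

392


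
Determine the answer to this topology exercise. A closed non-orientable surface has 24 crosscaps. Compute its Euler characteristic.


For a non-orientable closed surface with k crosscaps: chi = 2 - k.
Here k = 24.
chi = 2 - 24 = -22

-22


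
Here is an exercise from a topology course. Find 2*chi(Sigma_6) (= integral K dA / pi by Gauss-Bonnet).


Gauss-Bonnet: integral K dA = 2*pi*chi(M).
chi(Sigma_6) = 2 - 2*6 = -10.
(integral K dA)/pi = 2*chi = 2*(-10) = -20

-20


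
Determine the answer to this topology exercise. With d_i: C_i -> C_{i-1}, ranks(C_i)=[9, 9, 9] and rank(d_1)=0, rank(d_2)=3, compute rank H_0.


rank H_k = rank(ker d_k) - rank(im d_{k+1}).
rank(ker d_0) = rank(C_0) - rank(d_0) = 9 - 0 = 9.
rank(im d_{0+1}) = 0.
rank H_0 = 9 - 0 = 9

9


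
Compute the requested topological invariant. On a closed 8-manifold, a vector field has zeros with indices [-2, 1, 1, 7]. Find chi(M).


Poincare-Hopf: chi(M) = sum of indices of zeros.
chi = (-2) + (1) + (1) + (7) = 7

7


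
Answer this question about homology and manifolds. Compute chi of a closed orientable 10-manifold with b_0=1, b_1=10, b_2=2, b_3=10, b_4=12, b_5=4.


By Poincare duality b_k = b_{10-k}, so full Betti numbers: b_0=1, b_1=10, b_2=2, b_3=10, b_4=12, b_5=4, b_6=12, b_7=10, b_8=2, b_9=10, b_10=1.
chi = sum (-1)^k b_k = -14

-14


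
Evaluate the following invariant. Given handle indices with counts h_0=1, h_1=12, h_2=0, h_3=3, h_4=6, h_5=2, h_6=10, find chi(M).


Handles of index k contribute (-1)^k to chi (same as CW cells).
chi = (1) + (-12) + (0) + (-3) + (6) + (-2) + (10) = 0

0


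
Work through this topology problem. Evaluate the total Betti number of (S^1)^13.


b_k(T^13) = C(13,k), so the sum over k is sum_k C(13,k) = 2^13.
Total = 2^13 = 8192

8192


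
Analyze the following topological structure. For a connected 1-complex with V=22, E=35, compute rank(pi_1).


For a connected graph: rank(pi_1) = b_1 = E - V + 1 = 1 - chi.
chi = V - E = 22 - 35 = -13.
rank = 1 - (-13) = 35 - 22 + 1 = 14

14


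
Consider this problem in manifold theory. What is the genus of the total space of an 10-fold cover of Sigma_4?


For an n-sheeted cover: chi(E) = n * chi(B).
chi(Sigma_4) = 2 - 2*4 = -6.
chi(E) = 10 * (-6) = -60.
genus(E) = (2 - chi(E))/2 = (2 - (-60))/2 = 62/2 = 31

31


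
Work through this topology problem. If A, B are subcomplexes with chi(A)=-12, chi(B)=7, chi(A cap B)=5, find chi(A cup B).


chi(A cup B) = chi(A) + chi(B) - chi(A cap B)
= -12 + (7) - (5)
= -10

-10


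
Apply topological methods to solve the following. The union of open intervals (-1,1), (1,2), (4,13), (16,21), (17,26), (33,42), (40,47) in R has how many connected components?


Sort and merge overlapping open intervals.
Merged: (-1,1), (1,2), (4,13), (16,26), (33,47).
Number of components = 5

5


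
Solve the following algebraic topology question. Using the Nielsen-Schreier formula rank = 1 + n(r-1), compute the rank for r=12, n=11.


Nielsen-Schreier: an index-n subgroup of F_r is free of rank 1 + n(r-1).
Equivalently: chi(cover) = n*chi(base); chi(vee_r S^1) = 1 - 12 = -11.
chi(E) = 11*(-11) = -121; rank = 1 - chi(E) = 1 - (-121) = 122.
rank = 1 + 11*(12-1) = 1 + 121 = 122

122


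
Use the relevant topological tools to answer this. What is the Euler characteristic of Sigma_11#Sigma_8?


chi(Sigma_11) = 2 - 2*11 = -20
chi(Sigma_8) = 2 - 2*8 = -14
For surfaces: chi(A#B) = chi(A) + chi(B) - 2.
chi = -20 + -14 - 2 = -36

-36


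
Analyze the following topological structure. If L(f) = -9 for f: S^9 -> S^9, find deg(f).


L(f) = 1 + (-1)^9 deg(f) on S^9.
-9 = 1 + (-1)^9 * deg(f)
(-1)^9 * deg(f) = -10
deg(f) = 10

10


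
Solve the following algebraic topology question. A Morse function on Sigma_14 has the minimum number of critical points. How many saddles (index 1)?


A perfect Morse function has m_k = b_k.
For Sigma_14: b_0=1, b_1=2g=28, b_2=1.
Saddles m_1 = 2g = 28

28


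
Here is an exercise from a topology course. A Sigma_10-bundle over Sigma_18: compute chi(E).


For a fiber bundle F -> E -> B (with CW structure): chi(E) = chi(B) * chi(F).
chi(Sigma_18) = -34, chi(Sigma_10) = -18.
chi(E) = (-34) * (-18) = 612

612


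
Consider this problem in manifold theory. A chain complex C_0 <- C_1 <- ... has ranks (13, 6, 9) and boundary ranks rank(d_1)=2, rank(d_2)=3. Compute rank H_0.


rank H_k = rank(ker d_k) - rank(im d_{k+1}).
rank(ker d_0) = rank(C_0) - rank(d_0) = 13 - 0 = 13.
rank(im d_{0+1}) = 2.
rank H_0 = 13 - 2 = 11

11


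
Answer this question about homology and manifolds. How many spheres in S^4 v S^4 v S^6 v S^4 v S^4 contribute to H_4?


For a wedge of spheres, H_k (k>0) is free on one generator per sphere of dimension k.
Spheres of dimension 4: count = 4.
b_4 = 4

4


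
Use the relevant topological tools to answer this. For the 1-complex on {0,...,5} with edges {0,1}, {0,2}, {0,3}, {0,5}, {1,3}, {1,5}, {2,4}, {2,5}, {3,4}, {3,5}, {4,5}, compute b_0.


Run DFS/union-find over 6 vertices.
V = 6, E = 11.
Number of components = 1

1


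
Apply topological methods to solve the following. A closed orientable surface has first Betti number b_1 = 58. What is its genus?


For a closed orientable surface: b_1 = 2g.
58 = 2g
g = 58 / 2 = 29

29


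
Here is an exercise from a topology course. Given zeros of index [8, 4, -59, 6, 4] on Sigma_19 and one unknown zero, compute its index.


Poincare-Hopf: sum of indices = chi(M).
chi(Sigma_19) = 2 - 2*19 = -36.
Sum of known indices = -37.
x = chi - (sum known) = -36 - (-37) = 1

1


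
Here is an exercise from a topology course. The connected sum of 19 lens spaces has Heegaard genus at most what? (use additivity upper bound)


Heegaard genus satisfies g(A#B) <= g(A) + g(B).
Each lens space has g = 1.
Upper bound: 19 * 1 = 19

19


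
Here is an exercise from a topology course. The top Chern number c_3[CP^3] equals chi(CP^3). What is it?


For any closed oriented manifold, <e(TM),[M]> = chi(M).
chi(CP^3) = 3+1 = 4

4


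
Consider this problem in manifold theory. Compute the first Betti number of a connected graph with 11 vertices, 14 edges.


For a connected graph: rank(pi_1) = b_1 = E - V + 1 = 1 - chi.
chi = V - E = 11 - 14 = -3.
rank = 1 - (-3) = 14 - 11 + 1 = 4

4


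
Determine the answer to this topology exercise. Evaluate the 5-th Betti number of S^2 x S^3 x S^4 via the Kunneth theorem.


Each S^d has Poincare polynomial 1 + t^d.
The product S^2 x S^3 x S^4 has Poincare polynomial prod(1+t^d_i).
Expanding: b_0=1, b_2=1, b_3=1, b_4=1, b_5=1, b_6=1, b_7=1, b_9=1.
b_5 = 1

1


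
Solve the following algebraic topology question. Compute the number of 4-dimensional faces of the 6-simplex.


Delta^6 has 6+1 vertices. A 4-face is a choice of 4+1 vertices.
f_4 = C(6+1, 4+1) = C(7,5) = 21

21


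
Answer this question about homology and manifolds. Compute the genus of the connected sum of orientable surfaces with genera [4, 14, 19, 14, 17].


Genus is additive under connected sum of orientable surfaces.
g = 4 + 14 + 19 + 14 + 17 = 68

68


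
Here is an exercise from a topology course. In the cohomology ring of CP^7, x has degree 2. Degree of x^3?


|x| = 2 in H^*(CP^n).
|x^3| = 3 * |x| = 3 * 2 = 6

6


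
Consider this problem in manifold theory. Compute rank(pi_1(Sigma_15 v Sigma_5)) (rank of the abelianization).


For a wedge: H_1(A v B) = H_1(A) + H_1(B).
b_1(Sigma_15) = 30, b_1(Sigma_5) = 10.
b_1 = 30 + 10 = 40

40


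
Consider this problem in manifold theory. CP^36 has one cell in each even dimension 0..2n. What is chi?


CP^36 has one cell in each even dimension 0, 2, ..., 2*36 (36+1 cells total).
All cells are even-dimensional, so chi = number of cells.
chi = 36 + 1 = 37

37


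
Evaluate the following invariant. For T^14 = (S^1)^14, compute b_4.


By the Kunneth formula, b_k(T^n) = C(n,k).
b_4(T^14) = C(14,4).
C(14,4) = 14!/(4!*10!) = 1001

1001


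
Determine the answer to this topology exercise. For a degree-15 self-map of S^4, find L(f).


On S^4: L(f) = tr(f_0*) + (-1)^4 tr(f_4*) = 1 + (-1)^4 * deg(f).
L(f) = 1 + (-1)^4 * 15 = 1 + 15 = 16

16


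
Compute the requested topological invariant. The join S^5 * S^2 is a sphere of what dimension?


Join of spheres: S^m * S^n = S^{m+n+1}.
dim = 5 + 2 + 1 = 8

8


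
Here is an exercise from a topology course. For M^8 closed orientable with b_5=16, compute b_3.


Poincare duality for closed orientable n-manifolds: b_k = b_{n-k}.
Here n = 8, so b_3 = b_5 = 16

16


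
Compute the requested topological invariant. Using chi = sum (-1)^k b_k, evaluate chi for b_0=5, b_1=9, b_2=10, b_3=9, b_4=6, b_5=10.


chi = sum_k (-1)^k b_k.
= (5) + (-9) + (10) + (-9) + (6) + (-10)
= -7

-7


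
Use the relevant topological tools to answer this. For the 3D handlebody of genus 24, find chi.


A genus-g handlebody deformation retracts to a wedge of g circles.
chi(vee_g S^1) = 1 - g.
chi(H_24) = 1 - 24 = -23

-23


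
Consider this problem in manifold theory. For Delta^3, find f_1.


Delta^3 has 3+1 vertices. A 1-face is a choice of 1+1 vertices.
f_1 = C(3+1, 1+1) = C(4,2) = 6

6


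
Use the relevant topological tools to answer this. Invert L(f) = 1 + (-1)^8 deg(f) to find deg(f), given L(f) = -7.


L(f) = 1 + (-1)^8 deg(f) on S^8.
-7 = 1 + (-1)^8 * deg(f)
(-1)^8 * deg(f) = -8
deg(f) = -8

-8


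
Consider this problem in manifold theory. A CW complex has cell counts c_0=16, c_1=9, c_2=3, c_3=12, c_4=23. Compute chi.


chi = sum_k (-1)^k c_k.
= (-1)^0*16 + (-1)^1*9 + (-1)^2*3 + (-1)^3*12 + (-1)^4*23
= (16) + (-9) + (3) + (-12) + (23)
= 21

21


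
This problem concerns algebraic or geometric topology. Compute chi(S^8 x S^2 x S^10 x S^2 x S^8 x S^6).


chi is multiplicative: chi(X x Y) = chi(X) chi(Y).
Each even-dim sphere has chi = 2. There are 6 factors.
chi = 2^6 = 64

64


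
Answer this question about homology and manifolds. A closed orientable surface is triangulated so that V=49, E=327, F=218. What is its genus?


chi = V - E + F = 49 - 327 + 218 = -60
For orientable closed surface: chi = 2 - 2g, so g = (2 - chi)/2.
g = (2 - (-60)) / 2 = 62 / 2 = 31

31


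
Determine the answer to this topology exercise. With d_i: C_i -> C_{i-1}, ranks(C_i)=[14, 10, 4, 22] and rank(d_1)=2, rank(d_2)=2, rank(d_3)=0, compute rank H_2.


rank H_k = rank(ker d_k) - rank(im d_{k+1}).
rank(ker d_2) = rank(C_2) - rank(d_2) = 4 - 2 = 2.
rank(im d_{2+1}) = 0.
rank H_2 = 2 - 0 = 2

2


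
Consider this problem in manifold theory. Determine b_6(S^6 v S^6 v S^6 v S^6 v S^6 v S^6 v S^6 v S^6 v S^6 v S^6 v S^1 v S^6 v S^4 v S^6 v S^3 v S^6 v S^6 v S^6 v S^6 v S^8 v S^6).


For a wedge of spheres, H_k (k>0) is free on one generator per sphere of dimension k.
Spheres of dimension 6: count = 17.
b_6 = 17

17


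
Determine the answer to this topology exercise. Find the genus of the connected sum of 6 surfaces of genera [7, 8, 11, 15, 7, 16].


Genus is additive under connected sum of orientable surfaces.
g = 7 + 8 + 11 + 15 + 7 + 16 = 64

64
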